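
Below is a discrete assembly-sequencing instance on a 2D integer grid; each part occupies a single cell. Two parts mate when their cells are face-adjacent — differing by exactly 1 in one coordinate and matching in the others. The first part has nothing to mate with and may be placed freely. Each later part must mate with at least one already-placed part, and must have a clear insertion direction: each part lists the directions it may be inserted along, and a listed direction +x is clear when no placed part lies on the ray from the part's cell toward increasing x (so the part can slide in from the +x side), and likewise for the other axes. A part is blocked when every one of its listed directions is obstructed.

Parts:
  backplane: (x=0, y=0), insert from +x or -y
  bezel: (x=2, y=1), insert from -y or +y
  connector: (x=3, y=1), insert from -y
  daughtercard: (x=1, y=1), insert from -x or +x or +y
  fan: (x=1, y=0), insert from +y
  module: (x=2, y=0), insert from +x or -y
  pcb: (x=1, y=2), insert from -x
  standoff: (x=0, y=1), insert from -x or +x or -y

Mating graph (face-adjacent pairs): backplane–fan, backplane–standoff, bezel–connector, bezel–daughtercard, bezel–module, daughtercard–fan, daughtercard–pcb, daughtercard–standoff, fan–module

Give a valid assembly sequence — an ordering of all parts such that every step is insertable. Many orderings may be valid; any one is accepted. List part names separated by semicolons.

1. connector@(3, 1) [-y clear] — {connector}
2. bezel@(2, 1) [-y clear] — {bezel, connector}
3. module@(2, 0) [+x clear] — {bezel, connector, module}
4. fan@(1, 0) [+y clear] — {bezel, connector, fan, module}
5. daughtercard@(1, 1) [-x clear] — {bezel, connector, daughtercard, fan, module}
6. standoff@(0, 1) [-x clear] — {bezel, connector, daughtercard, fan, module, standoff}
7. backplane@(0, 0) [-y clear] — {backplane, bezel, connector, daughtercard, fan, module, standoff}
8. pcb@(1, 2) [-x clear] — {backplane, bezel, connector, daughtercard, fan, module, pcb, standoff}

connector; bezel; module; fan; daughtercard; standoff; backplane; pcb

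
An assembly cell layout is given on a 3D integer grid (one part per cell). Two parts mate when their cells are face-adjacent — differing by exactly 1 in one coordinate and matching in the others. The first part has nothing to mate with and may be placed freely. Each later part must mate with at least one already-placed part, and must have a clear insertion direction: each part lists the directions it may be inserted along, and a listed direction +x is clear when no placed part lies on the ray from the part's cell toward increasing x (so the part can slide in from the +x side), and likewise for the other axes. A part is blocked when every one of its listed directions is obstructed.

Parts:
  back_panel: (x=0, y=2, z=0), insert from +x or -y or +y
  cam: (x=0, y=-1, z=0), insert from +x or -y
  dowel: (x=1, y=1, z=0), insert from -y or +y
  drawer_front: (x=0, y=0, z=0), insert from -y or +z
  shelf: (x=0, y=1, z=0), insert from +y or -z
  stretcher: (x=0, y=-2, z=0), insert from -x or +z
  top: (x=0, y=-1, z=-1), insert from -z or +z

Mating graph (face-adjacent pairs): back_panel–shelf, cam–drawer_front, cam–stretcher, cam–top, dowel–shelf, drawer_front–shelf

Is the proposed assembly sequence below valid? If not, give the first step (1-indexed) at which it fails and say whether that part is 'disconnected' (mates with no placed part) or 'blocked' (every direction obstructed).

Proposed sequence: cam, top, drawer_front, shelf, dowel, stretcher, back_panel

1. cam@(0, -1, 0) [+x clear] — {cam}
2. top@(0, -1, -1) [-z clear] — {cam, top}
3. drawer_front@(0, 0, 0) [+z clear] — {cam, drawer_front, top}
4. shelf@(0, 1, 0) [+y clear] — {cam, drawer_front, shelf, top}
5. dowel@(1, 1, 0) [-y clear] — {cam, dowel, drawer_front, shelf, top}
6. stretcher@(0, -2, 0) [-x clear] — {cam, dowel, drawer_front, shelf, stretcher, top}
7. back_panel@(0, 2, 0) [+x clear] — {back_panel, cam, dowel, drawer_front, shelf, stretcher, top}

Valid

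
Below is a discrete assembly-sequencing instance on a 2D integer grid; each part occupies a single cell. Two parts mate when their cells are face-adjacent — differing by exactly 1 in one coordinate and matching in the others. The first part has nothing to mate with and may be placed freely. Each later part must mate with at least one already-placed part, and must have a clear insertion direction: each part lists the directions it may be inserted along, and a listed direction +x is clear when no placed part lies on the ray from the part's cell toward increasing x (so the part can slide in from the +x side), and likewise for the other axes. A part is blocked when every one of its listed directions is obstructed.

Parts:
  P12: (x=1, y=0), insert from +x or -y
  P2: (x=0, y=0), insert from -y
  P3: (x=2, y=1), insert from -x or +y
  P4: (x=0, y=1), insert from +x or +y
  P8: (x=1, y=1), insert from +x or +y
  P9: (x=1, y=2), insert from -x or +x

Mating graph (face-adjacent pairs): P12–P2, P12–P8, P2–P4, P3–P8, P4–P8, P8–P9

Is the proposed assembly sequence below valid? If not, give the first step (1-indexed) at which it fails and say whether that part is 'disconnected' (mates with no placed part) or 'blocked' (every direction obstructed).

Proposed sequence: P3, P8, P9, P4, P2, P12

1. P3@(2, 1) [-x clear] — {P3}
2. P8@(1, 1) [+y clear] — {P3, P8}
3. P9@(1, 2) [-x clear] — {P3, P8, P9}
4. P4@(0, 1) [+y clear] — {P3, P4, P8, P9}
5. P2@(0, 0) [-y clear] — {P2, P3, P4, P8, P9}
6. P12@(1, 0) [+x clear] — {P12, P2, P3, P4, P8, P9}

Valid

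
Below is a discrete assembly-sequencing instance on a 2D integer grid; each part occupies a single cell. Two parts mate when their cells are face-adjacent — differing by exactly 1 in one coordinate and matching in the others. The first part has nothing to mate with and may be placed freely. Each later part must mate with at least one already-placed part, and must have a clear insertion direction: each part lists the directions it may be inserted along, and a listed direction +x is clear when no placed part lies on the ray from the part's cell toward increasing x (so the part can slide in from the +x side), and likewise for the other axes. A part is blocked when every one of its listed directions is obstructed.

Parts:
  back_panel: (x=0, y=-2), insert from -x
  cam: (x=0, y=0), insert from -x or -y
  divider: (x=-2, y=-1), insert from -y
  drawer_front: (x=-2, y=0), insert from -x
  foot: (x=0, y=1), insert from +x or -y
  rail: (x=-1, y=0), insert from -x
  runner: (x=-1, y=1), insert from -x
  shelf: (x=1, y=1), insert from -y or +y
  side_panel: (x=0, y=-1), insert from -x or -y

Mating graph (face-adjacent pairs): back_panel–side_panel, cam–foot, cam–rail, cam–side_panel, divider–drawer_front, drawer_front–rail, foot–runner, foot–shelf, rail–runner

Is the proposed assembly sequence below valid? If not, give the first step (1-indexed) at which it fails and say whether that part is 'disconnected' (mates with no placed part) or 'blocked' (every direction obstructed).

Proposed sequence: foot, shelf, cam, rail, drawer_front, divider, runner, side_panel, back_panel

Valid

1. foot@(0, 1) [+x clear] — {foot}
2. shelf@(1, 1) [-y clear] — {foot, shelf}
3. cam@(0, 0) [-x clear] — {cam, foot, shelf}
4. rail@(-1, 0) [-x clear] — {cam, foot, rail, shelf}
5. drawer_front@(-2, 0) [-x clear] — {cam, drawer_front, foot, rail, shelf}
6. divider@(-2, -1) [-y clear] — {cam, divider, drawer_front, foot, rail, shelf}
7. runner@(-1, 1) [-x clear] — {cam, divider, drawer_front, foot, rail, runner, shelf}
8. side_panel@(0, -1) [-y clear] — {cam, divider, drawer_front, foot, rail, runner, shelf, side_panel}
9. back_panel@(0, -2) [-x clear] — {back_panel, cam, divider, drawer_front, foot, rail, runner, shelf, side_panel}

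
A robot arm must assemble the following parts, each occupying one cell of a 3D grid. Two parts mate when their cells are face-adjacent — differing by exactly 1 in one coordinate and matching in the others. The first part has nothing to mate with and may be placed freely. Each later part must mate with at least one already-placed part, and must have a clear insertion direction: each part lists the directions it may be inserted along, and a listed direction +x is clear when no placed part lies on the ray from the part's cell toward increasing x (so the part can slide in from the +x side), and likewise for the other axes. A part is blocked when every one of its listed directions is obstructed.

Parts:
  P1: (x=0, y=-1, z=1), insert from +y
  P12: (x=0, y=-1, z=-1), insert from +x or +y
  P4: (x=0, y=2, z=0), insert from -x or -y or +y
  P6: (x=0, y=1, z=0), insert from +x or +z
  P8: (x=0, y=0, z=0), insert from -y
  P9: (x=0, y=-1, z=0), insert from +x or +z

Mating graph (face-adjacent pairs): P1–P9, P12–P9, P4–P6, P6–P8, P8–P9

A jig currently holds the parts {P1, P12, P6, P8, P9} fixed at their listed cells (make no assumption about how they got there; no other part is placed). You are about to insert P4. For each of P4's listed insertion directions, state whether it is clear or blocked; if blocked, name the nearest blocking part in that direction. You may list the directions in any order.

+y: clear; -x: clear; -y: blocked by P6

-x: ray from P4(0, 2, 0) has no placed part ⇒ clear
-y: nearest on ray is P6@(0, 1, 0) ⇒ blocked
+y: ray from P4(0, 2, 0) has no placed part ⇒ clear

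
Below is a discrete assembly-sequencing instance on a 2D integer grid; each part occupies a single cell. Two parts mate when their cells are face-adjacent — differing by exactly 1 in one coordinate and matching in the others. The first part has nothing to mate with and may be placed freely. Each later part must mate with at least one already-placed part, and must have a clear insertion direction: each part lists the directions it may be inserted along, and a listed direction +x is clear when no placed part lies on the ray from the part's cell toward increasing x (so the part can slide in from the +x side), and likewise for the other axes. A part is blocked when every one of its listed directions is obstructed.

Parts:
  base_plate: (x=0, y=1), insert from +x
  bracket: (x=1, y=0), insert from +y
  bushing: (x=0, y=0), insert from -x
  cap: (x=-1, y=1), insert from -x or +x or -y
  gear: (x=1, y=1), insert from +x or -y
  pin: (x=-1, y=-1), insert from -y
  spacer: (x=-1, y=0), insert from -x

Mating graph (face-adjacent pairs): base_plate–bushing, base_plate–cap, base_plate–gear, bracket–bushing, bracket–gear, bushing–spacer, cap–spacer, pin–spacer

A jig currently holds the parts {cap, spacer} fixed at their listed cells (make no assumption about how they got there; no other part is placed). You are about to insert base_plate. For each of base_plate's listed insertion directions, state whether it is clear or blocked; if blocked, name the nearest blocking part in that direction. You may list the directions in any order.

+x: ray from base_plate(0, 1) has no placed part ⇒ clear

+x: clear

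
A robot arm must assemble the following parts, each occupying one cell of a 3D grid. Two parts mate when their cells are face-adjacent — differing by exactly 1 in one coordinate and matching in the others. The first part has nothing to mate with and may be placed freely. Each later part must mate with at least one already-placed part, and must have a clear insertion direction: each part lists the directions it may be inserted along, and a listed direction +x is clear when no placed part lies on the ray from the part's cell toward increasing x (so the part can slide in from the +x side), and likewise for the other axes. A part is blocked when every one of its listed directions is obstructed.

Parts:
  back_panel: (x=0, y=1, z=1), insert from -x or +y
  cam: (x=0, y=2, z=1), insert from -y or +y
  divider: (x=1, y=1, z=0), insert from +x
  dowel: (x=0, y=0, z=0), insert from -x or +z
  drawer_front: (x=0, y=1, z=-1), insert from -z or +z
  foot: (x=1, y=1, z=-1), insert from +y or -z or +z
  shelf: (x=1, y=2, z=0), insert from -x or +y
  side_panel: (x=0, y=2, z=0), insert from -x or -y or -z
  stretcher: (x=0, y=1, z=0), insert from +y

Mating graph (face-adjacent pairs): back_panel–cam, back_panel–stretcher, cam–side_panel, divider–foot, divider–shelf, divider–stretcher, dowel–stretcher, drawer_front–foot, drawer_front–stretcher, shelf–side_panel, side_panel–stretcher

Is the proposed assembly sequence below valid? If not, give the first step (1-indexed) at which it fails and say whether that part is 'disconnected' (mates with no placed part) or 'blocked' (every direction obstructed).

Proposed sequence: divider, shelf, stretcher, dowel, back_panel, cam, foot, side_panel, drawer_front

Valid

1. divider@(1, 1, 0) [+x clear] — {divider}
2. shelf@(1, 2, 0) [-x clear] — {divider, shelf}
3. stretcher@(0, 1, 0) [+y clear] — {divider, shelf, stretcher}
4. dowel@(0, 0, 0) [-x clear] — {divider, dowel, shelf, stretcher}
5. back_panel@(0, 1, 1) [-x clear] — {back_panel, divider, dowel, shelf, stretcher}
6. cam@(0, 2, 1) [+y clear] — {back_panel, cam, divider, dowel, shelf, stretcher}
7. foot@(1, 1, -1) [+y clear] — {back_panel, cam, divider, dowel, foot, shelf, stretcher}
8. side_panel@(0, 2, 0) [-x clear] — {back_panel, cam, divider, dowel, foot, shelf, side_panel, stretcher}
9. drawer_front@(0, 1, -1) [-z clear] — {back_panel, cam, divider, dowel, drawer_front, foot, shelf, side_panel, stretcher}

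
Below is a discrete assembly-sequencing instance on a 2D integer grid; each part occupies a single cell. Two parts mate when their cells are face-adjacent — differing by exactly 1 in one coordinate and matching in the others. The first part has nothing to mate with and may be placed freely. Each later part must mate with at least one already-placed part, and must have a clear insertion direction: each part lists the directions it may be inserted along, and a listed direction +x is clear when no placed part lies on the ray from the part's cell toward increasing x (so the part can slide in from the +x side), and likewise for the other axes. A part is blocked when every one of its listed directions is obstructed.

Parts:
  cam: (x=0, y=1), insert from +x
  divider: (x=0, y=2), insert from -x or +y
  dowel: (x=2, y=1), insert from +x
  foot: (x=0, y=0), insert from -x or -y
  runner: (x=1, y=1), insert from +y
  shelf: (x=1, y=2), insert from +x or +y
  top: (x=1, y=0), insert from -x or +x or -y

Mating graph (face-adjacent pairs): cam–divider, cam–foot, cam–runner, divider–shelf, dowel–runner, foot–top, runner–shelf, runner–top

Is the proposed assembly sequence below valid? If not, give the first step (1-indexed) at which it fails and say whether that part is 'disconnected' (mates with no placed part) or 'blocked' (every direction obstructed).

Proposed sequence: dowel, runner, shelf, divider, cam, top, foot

1. dowel@(2, 1) [+x clear] — {dowel}
2. runner@(1, 1) [+y clear] — {dowel, runner}
3. shelf@(1, 2) [+x clear] — {dowel, runner, shelf}
4. divider@(0, 2) [-x clear] — {divider, dowel, runner, shelf}
5. cam@(0, 1) — +x all obstructed ⇒ blocked

Invalid at step 5 (blocked)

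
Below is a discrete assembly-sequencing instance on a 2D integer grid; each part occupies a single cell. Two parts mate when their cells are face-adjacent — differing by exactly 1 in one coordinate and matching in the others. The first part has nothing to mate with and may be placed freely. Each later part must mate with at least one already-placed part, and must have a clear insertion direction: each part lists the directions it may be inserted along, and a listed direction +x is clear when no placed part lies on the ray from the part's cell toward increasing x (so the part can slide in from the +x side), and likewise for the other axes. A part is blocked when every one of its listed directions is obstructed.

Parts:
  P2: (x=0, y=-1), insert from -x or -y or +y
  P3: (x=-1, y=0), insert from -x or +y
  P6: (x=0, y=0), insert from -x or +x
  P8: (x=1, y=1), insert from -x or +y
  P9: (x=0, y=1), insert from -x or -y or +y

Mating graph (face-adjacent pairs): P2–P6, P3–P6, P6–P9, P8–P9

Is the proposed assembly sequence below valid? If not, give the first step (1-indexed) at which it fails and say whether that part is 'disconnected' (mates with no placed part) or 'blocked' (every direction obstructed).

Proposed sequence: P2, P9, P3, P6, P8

1. P2@(0, -1) [-x clear] — {P2}
2. P9@(0, 1) — no placed neighbour ⇒ disconnected

Invalid at step 2 (disconnected)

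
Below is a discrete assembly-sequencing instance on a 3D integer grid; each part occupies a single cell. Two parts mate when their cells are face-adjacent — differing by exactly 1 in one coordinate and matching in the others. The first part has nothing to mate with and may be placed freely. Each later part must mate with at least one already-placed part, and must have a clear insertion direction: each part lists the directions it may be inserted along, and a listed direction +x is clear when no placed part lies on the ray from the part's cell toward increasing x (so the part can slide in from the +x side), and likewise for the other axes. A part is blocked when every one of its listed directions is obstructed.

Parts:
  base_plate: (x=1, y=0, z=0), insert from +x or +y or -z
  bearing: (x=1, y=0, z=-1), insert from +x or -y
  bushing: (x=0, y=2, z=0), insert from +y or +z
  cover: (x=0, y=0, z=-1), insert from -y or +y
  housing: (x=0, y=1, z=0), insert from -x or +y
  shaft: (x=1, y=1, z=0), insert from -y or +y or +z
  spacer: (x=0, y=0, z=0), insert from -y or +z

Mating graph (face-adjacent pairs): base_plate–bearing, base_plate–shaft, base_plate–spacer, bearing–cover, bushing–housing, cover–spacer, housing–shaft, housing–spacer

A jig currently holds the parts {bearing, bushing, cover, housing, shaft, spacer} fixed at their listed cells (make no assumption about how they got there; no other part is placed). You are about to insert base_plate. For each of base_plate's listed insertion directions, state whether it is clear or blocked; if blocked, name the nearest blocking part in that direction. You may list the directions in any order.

+x: clear; +y: blocked by shaft; -z: blocked by bearing

+x: ray from base_plate(1, 0, 0) has no placed part ⇒ clear
+y: nearest on ray is shaft@(1, 1, 0) ⇒ blocked
-z: nearest on ray is bearing@(1, 0, -1) ⇒ blocked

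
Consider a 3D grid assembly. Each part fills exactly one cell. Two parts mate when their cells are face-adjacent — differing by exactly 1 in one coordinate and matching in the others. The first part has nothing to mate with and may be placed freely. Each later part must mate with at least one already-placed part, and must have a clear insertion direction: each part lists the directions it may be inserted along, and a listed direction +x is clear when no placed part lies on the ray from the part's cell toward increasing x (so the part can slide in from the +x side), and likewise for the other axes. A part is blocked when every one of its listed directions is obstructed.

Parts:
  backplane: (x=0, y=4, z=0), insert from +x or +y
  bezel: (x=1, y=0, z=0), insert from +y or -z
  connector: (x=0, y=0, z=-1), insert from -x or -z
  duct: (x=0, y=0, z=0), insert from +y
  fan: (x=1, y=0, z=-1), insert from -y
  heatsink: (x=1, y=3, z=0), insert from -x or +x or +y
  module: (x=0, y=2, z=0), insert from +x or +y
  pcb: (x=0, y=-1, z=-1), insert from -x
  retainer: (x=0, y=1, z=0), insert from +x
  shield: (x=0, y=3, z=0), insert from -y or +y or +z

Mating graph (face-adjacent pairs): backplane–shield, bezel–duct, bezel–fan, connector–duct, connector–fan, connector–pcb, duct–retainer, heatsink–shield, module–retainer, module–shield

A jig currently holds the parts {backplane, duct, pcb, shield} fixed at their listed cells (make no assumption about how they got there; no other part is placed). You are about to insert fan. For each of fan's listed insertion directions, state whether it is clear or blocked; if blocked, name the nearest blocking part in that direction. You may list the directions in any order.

-y: clear

-y: ray from fan(1, 0, -1) has no placed part ⇒ clear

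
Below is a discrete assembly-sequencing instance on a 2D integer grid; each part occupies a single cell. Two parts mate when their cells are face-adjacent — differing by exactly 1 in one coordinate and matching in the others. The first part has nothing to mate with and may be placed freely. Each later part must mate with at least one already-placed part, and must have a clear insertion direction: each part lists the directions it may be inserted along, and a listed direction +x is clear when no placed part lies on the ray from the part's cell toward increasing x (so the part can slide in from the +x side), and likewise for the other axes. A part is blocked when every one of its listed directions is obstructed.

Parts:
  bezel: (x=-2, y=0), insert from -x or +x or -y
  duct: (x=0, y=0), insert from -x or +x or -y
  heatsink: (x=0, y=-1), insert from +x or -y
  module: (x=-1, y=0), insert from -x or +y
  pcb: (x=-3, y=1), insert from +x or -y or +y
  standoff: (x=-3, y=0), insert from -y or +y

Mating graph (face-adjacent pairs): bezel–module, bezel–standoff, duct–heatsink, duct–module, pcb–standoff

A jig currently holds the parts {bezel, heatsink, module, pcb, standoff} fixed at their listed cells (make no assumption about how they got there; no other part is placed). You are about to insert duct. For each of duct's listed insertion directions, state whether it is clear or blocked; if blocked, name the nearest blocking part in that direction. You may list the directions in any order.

-x: nearest on ray is module@(-1, 0) ⇒ blocked
+x: ray from duct(0, 0) has no placed part ⇒ clear
-y: nearest on ray is heatsink@(0, -1) ⇒ blocked

+x: clear; -x: blocked by module; -y: blocked by heatsink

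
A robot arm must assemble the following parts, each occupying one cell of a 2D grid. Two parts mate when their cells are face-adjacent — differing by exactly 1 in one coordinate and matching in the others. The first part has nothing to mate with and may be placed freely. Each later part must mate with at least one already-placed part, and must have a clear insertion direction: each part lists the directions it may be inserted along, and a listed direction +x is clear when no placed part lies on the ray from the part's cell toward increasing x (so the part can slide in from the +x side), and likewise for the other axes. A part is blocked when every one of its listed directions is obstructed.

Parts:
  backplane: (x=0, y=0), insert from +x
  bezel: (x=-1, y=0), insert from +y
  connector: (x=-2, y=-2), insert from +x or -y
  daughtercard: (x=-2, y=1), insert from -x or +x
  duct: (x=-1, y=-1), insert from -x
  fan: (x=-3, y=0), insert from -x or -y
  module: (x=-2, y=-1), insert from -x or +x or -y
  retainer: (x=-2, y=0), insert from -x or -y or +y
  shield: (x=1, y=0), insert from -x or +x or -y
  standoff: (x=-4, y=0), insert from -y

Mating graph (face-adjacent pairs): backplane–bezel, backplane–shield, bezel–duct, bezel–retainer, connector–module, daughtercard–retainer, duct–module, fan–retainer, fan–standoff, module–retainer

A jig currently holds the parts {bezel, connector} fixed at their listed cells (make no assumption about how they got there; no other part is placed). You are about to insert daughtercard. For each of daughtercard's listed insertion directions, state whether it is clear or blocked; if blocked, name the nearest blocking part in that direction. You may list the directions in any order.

-x: ray from daughtercard(-2, 1) has no placed part ⇒ clear
+x: ray from daughtercard(-2, 1) has no placed part ⇒ clear

+x: clear; -x: clear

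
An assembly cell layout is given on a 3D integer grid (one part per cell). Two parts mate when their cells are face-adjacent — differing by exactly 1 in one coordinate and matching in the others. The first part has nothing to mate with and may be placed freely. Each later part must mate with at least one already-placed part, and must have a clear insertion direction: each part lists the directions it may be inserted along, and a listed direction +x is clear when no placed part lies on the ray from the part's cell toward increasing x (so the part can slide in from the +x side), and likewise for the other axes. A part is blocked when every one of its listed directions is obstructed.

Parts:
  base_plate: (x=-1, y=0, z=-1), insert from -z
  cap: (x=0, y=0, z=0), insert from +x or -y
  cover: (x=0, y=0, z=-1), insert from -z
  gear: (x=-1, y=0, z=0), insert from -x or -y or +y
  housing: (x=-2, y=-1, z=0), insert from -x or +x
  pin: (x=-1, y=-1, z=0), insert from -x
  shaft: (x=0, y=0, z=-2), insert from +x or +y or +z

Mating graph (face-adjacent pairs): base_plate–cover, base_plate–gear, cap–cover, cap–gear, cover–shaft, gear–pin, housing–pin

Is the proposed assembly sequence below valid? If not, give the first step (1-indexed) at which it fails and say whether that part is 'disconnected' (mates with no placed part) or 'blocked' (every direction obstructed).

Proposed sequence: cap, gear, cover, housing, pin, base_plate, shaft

Invalid at step 4 (disconnected)

1. cap@(0, 0, 0) [+x clear] — {cap}
2. gear@(-1, 0, 0) [-x clear] — {cap, gear}
3. cover@(0, 0, -1) [-z clear] — {cap, cover, gear}
4. housing@(-2, -1, 0) — no placed neighbour ⇒ disconnected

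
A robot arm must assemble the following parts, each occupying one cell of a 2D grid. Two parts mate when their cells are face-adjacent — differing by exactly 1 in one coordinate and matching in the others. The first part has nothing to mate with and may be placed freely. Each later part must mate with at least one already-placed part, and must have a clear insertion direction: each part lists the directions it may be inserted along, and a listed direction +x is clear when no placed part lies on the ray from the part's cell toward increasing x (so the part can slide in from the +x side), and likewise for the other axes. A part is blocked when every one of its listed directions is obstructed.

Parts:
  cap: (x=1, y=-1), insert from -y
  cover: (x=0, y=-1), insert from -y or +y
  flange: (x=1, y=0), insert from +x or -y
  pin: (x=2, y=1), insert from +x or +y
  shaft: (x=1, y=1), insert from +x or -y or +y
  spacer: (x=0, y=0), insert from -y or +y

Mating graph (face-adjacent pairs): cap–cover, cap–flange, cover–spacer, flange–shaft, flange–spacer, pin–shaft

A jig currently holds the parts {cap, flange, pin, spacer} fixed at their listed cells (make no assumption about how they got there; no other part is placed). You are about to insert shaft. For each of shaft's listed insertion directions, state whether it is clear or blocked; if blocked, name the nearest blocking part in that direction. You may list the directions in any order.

+x: blocked by pin; +y: clear; -y: blocked by flange

+x: nearest on ray is pin@(2, 1) ⇒ blocked
-y: nearest on ray is flange@(1, 0) ⇒ blocked
+y: ray from shaft(1, 1) has no placed part ⇒ clear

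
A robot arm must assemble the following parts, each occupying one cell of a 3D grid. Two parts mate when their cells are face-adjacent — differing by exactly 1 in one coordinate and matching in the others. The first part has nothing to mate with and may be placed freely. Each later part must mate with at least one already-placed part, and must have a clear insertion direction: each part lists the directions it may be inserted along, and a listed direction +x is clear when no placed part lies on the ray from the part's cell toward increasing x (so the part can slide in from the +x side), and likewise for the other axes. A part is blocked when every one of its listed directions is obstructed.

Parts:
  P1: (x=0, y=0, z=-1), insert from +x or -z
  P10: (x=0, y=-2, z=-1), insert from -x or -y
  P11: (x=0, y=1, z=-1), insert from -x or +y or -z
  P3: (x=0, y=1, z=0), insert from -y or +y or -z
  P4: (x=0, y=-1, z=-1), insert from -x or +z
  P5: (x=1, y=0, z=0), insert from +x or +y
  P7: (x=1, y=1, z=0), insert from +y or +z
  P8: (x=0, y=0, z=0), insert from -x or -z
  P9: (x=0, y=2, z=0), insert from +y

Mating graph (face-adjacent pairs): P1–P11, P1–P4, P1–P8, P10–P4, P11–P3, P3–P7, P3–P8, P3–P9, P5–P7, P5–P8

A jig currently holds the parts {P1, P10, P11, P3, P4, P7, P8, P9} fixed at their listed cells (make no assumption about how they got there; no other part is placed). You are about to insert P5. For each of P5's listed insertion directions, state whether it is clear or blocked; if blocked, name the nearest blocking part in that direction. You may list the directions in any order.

+x: clear; +y: blocked by P7

+x: ray from P5(1, 0, 0) has no placed part ⇒ clear
+y: nearest on ray is P7@(1, 1, 0) ⇒ blocked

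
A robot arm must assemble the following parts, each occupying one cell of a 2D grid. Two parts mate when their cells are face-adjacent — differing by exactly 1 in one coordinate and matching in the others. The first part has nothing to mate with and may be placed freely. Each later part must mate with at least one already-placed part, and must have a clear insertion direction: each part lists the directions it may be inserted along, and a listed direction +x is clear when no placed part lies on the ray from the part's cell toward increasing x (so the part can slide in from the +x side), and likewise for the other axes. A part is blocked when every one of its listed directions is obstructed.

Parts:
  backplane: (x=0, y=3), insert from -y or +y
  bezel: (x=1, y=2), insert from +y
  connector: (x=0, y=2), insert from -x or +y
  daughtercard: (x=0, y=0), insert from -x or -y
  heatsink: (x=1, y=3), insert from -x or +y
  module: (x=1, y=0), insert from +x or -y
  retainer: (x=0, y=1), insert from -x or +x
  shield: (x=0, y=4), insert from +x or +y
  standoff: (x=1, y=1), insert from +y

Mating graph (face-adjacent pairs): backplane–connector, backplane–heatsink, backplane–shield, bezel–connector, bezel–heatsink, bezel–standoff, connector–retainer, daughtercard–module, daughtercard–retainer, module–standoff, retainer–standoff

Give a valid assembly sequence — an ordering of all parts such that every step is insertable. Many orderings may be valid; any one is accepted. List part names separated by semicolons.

1. retainer@(0, 1) [-x clear] — {retainer}
2. connector@(0, 2) [-x clear] — {connector, retainer}
3. backplane@(0, 3) [+y clear] — {backplane, connector, retainer}
4. daughtercard@(0, 0) [-x clear] — {backplane, connector, daughtercard, retainer}
5. standoff@(1, 1) [+y clear] — {backplane, connector, daughtercard, retainer, standoff}
6. bezel@(1, 2) [+y clear] — {backplane, bezel, connector, daughtercard, retainer, standoff}
7. heatsink@(1, 3) [+y clear] — {backplane, bezel, connector, daughtercard, heatsink, retainer, standoff}
8. shield@(0, 4) [+x clear] — {backplane, bezel, connector, daughtercard, heatsink, retainer, shield, standoff}
9. module@(1, 0) [+x clear] — {backplane, bezel, connector, daughtercard, heatsink, module, retainer, shield, standoff}

retainer; connector; backplane; daughtercard; standoff; bezel; heatsink; shield; module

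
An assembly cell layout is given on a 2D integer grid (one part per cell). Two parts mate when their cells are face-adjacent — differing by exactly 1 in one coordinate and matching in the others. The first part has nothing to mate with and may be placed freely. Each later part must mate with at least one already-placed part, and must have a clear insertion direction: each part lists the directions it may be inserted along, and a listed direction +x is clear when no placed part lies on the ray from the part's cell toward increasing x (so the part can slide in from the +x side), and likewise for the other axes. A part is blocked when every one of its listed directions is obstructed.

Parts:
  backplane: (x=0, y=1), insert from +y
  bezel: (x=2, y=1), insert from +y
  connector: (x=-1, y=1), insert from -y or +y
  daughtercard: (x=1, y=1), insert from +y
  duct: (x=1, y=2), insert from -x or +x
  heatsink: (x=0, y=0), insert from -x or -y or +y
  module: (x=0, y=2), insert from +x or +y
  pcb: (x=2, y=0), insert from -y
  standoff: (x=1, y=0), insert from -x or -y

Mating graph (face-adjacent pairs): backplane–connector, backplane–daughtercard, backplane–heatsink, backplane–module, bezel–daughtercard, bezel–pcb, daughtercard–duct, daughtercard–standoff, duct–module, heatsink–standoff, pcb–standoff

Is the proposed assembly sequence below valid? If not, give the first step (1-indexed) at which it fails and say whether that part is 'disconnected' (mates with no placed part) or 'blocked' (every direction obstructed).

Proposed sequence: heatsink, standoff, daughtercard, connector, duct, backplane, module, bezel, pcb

Invalid at step 4 (disconnected)

1. heatsink@(0, 0) [-x clear] — {heatsink}
2. standoff@(1, 0) [-y clear] — {heatsink, standoff}
3. daughtercard@(1, 1) [+y clear] — {daughtercard, heatsink, standoff}
4. connector@(-1, 1) — no placed neighbour ⇒ disconnected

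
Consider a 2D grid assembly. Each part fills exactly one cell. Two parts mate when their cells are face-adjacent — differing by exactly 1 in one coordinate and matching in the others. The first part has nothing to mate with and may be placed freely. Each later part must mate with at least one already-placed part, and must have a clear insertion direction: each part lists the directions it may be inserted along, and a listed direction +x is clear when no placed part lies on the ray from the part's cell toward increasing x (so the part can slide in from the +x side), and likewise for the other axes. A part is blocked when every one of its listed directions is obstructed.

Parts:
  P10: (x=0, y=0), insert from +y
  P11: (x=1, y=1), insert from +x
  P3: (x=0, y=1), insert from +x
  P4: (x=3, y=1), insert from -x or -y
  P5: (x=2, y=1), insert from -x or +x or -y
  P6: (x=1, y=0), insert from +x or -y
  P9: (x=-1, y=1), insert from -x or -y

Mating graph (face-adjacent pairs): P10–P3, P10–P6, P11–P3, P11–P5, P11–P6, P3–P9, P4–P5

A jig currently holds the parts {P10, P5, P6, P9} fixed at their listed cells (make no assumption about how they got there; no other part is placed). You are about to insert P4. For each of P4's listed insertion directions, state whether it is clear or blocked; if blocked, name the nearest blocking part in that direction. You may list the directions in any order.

-x: blocked by P5; -y: clear

-x: nearest on ray is P5@(2, 1) ⇒ blocked
-y: ray from P4(3, 1) has no placed part ⇒ clear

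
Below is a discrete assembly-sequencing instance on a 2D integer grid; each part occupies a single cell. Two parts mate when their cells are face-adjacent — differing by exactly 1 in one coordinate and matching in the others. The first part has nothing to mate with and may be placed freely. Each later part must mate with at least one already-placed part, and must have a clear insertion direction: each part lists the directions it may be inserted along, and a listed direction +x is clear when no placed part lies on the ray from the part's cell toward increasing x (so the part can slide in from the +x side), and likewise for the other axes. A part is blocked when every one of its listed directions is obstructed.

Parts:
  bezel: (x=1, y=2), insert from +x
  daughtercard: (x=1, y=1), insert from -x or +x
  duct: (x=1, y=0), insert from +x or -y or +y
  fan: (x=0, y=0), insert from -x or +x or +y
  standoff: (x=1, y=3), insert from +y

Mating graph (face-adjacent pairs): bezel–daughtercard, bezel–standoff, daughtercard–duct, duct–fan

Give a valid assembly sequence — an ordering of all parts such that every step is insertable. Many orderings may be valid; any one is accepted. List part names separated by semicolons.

daughtercard; bezel; standoff; duct; fan

1. daughtercard@(1, 1) [-x clear] — {daughtercard}
2. bezel@(1, 2) [+x clear] — {bezel, daughtercard}
3. standoff@(1, 3) [+y clear] — {bezel, daughtercard, standoff}
4. duct@(1, 0) [+x clear] — {bezel, daughtercard, duct, standoff}
5. fan@(0, 0) [-x clear] — {bezel, daughtercard, duct, fan, standoff}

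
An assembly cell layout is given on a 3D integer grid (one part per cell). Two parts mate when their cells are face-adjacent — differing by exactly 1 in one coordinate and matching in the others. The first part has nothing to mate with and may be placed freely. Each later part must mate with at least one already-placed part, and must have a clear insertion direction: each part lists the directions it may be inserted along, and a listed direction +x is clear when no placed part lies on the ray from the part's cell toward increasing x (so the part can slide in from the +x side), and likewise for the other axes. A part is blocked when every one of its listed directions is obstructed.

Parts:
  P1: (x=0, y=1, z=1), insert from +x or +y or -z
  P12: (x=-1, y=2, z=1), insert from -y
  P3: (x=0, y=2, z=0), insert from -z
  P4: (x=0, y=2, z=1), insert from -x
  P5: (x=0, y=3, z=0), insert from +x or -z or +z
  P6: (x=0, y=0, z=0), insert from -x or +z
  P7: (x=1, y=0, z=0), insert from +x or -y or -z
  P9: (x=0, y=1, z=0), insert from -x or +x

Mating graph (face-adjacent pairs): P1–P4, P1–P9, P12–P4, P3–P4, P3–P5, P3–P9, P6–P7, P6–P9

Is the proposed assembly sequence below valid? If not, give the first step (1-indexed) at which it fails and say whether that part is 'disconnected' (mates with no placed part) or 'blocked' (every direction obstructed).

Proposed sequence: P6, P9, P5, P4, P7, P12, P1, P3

1. P6@(0, 0, 0) [-x clear] — {P6}
2. P9@(0, 1, 0) [-x clear] — {P6, P9}
3. P5@(0, 3, 0) — no placed neighbour ⇒ disconnected

Invalid at step 3 (disconnected)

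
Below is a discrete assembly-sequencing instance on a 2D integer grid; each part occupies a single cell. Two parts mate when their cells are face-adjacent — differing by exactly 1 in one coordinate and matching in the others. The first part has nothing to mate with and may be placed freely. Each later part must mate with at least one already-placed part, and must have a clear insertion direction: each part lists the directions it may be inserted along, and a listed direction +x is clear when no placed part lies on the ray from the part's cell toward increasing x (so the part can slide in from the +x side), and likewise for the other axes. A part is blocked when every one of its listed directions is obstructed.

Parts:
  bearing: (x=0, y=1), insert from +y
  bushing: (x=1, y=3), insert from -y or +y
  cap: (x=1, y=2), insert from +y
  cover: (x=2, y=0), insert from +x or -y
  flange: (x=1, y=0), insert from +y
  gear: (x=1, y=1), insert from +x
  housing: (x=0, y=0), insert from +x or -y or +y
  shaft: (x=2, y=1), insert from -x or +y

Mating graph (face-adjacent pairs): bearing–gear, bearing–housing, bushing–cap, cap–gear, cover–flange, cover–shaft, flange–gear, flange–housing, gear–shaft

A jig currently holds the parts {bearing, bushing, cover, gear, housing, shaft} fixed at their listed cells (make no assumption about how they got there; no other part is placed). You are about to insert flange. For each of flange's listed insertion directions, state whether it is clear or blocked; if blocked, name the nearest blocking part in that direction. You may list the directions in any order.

+y: blocked by gear

+y: nearest on ray is gear@(1, 1) ⇒ blocked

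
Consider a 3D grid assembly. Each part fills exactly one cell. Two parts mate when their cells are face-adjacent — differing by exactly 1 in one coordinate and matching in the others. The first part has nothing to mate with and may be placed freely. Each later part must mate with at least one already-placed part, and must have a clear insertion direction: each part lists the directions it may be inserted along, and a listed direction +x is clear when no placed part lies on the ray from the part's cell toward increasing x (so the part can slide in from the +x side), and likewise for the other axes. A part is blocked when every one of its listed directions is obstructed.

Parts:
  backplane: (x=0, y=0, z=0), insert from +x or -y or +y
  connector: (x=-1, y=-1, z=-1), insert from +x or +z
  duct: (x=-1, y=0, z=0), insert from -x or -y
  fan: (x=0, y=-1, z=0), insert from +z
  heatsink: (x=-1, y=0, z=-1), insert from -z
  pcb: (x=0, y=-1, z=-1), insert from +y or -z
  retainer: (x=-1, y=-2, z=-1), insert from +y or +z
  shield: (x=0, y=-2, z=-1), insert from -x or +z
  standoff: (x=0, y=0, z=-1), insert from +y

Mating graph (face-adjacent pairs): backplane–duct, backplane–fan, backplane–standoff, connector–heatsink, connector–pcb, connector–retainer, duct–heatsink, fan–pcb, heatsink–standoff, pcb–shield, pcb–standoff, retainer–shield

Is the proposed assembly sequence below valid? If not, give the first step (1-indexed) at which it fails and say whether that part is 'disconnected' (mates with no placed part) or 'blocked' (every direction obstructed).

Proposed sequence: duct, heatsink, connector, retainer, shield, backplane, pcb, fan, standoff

1. duct@(-1, 0, 0) [-x clear] — {duct}
2. heatsink@(-1, 0, -1) [-z clear] — {duct, heatsink}
3. connector@(-1, -1, -1) [+x clear] — {connector, duct, heatsink}
4. retainer@(-1, -2, -1) [+z clear] — {connector, duct, heatsink, retainer}
5. shield@(0, -2, -1) [+z clear] — {connector, duct, heatsink, retainer, shield}
6. backplane@(0, 0, 0) [+x clear] — {backplane, connector, duct, heatsink, retainer, shield}
7. pcb@(0, -1, -1) [+y clear] — {backplane, connector, duct, heatsink, pcb, retainer, shield}
8. fan@(0, -1, 0) [+z clear] — {backplane, connector, duct, fan, heatsink, pcb, retainer, shield}
9. standoff@(0, 0, -1) [+y clear] — {backplane, connector, duct, fan, heatsink, pcb, retainer, shield, standoff}

Valid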